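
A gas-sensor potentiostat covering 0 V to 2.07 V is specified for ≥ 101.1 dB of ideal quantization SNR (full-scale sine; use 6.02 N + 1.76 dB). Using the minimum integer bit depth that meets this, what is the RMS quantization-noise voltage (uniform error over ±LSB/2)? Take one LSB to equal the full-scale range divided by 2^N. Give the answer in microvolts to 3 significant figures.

Full-scale range = 2.07 V.
Required N = ⌈(101.1 − 1.76)/6.02⌉ = ⌈16.502⌉ = 17.
One LSB is 2.07 V / 131072 = 15.793 µV.
RMS noise = LSB/√12 = 4.56 µV.

4.56 µV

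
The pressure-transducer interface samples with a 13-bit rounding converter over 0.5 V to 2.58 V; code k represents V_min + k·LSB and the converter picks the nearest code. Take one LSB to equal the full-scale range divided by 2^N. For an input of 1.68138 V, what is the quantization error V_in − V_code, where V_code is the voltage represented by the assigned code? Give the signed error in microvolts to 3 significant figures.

−45.8 µV

Full-scale range = 2.58 V − (0.5 V) = 2.08 V. LSB = 2.08 V / 2^13 ≈ 253.9 µV.
(V_in − V_min)/LSB = (1.68138 − (0.5)) × 8192/2.08 = 4652.8197 → nearest code k = 4653.
Reconstructed level: 0.5 + 4653 × 2.08/8192 V = 1.681425781 V.
e = 1.68138 − (1.681425781) = −45.8 µV.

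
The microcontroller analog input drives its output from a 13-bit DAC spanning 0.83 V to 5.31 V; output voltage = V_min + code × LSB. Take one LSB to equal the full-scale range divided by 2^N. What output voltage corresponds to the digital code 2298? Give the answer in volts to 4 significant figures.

Span: 5.31 V − (0.83 V) = 4.48 V. LSB = 4.48 V / 2^13.
V_out = V_min + code × LSB = 0.83 V + 2298 × 4.48 V / 8192
      = 0.83 + 1.25672 = 2.08672 V.

2.087 V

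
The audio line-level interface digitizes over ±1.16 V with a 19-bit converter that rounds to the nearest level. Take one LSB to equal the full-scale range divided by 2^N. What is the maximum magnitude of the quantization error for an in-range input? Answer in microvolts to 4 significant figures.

Full-scale range = 1.16 V − (-1.16 V) = 2.32 V.
Step size = 2.32/524288 V = 4.42505 µV.
Worst-case error for round-to-nearest is half an LSB: 2.213 µV.

2.213 µV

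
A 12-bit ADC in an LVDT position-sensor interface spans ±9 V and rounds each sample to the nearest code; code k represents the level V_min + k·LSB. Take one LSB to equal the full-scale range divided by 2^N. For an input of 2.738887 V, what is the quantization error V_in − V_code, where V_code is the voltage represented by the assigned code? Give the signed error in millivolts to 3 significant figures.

+1.09 mV

Full-scale range = 9 V − (-9 V) = 18 V. LSB = 18 V / 2^12 ≈ 4.395 mV.
Position in LSBs: (2.738887 − (-9)) × 4096/18 = 2671.2490; rounding gives k = 2671.
V_code = V_min + k × range/2^12 = -9 + 2671 × 18/4096 = 2.737792969 V.
e = 2.738887 − (2.737792969) = +1.09 mV.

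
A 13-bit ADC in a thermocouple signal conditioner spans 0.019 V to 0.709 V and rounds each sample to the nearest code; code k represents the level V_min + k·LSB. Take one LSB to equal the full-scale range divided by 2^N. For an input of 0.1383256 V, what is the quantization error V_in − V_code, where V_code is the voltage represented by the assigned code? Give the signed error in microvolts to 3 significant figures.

−26.2 µV

Span: 0.709 V − (0.019 V) = 0.69 V. LSB = 0.69 V / 2^13 ≈ 84.23 µV.
Position in LSBs: (0.1383256 − (0.019)) × 8192/0.69 = 1416.6889; rounding gives k = 1417.
V_code = V_min + k × range/2^13 = 0.019 + 1417 × 0.69/8192 = 0.1383518066 V.
V_in − V_code = 0.1383256 − (0.1383518066) = −26.2 µV.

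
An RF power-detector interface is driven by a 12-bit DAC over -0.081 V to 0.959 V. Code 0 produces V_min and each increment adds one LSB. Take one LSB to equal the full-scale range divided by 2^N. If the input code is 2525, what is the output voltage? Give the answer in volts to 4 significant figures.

The full-scale span is 0.959 − (-0.081) = 1.04 V. LSB = 1.04 V / 2^12.
Output = V_min + (2525/4096) × range = -0.081 + 0.616455 × 1.04 V
      = -0.081 V + 0.641113 V = 0.560113 V.

0.5601 V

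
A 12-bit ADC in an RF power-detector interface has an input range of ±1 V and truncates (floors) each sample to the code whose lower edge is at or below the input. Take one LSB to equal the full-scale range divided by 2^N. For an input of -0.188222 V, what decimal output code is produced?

Full-scale range = 1 V − (-1 V) = 2 V. LSB = 2 V / 2^12 ≈ 488.3 µV.
code = ⌊(V_in − V_min)/LSB⌋ = ⌊(V_in − V_min) × 2^12 / range⌋
     = ⌊(-0.188222 − (-1)) × 4096 / 2⌋ = ⌊0.811778 × 4096/2⌋
     = ⌊1662.521⌋ = 1662.

1662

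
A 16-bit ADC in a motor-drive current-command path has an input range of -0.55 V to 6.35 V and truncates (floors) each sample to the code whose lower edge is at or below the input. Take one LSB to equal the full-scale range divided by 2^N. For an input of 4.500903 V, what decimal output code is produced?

47973

Full-scale range = 6.35 V − (-0.55 V) = 6.9 V. LSB = 6.9 V / 2^16 ≈ 105.3 µV.
code = ⌊(V_in − V_min)/LSB⌋ = ⌊(V_in − V_min) × 2^16 / range⌋
     = ⌊(4.500903 − (-0.55)) × 65536 / 6.9⌋ = ⌊5.050903 × 65536/6.9⌋
     = ⌊47973.330⌋ = 47973.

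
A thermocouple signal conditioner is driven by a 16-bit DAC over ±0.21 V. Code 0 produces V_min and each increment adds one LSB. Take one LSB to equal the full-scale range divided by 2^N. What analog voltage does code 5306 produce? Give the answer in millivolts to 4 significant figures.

The full-scale span is 0.21 − (-0.21) = 0.42 V. LSB = 0.42 V / 2^16.
Output = V_min + (5306/65536) × range = -0.21 + 0.0809631 × 0.42 V
      = -0.21 + 0.0340045 = -0.175995 V.

-176.0 mV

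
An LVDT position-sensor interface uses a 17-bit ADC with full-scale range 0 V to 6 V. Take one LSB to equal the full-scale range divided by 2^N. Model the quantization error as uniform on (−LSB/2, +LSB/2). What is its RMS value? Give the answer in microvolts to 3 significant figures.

Range is 6 V.
One LSB is 6 V / 131072 = 45.776 µV.
V_rms = LSB/√12 = 45.776 µV / √12 = 13.2 µV.

13.2 µV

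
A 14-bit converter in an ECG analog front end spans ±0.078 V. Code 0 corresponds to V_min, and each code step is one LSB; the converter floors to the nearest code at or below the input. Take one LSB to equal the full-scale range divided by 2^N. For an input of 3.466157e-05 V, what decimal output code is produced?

8195

The full-scale span is 0.078 − (-0.078) = 0.156 V. LSB = 0.156 V / 2^14 ≈ 9.521 µV.
code = ⌊(V_in − V_min)/LSB⌋ = ⌊(V_in − V_min) × 2^14 / range⌋
     = ⌊(3.466157e-05 − (-0.078)) × 16384 / 0.156⌋ = ⌊0.07803466157 × 16384/0.156⌋
     = ⌊8195.640⌋ = 8195.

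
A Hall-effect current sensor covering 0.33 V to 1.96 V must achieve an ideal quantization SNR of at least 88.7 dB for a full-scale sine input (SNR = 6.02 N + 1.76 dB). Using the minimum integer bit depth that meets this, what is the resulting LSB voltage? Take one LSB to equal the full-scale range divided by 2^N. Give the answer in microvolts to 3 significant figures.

49.7 µV

Span: 1.96 V − (0.33 V) = 1.63 V.
N ≥ (88.7 − 1.76)/6.02 = 14.442 → N_min = 15.
LSB = 1.63 V ÷ 2^15 = 1.63/32768 V = 49.7 µV.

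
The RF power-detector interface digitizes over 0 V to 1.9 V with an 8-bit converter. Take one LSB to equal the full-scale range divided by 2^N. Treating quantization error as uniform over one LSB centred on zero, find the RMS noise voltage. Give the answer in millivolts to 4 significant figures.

V_FS = 1.9 V.
Step size = 1.9/256 V = 7.42188 mV.
RMS of a uniform error over width LSB is LSB/√12 = 2.143 mV.

2.143 mV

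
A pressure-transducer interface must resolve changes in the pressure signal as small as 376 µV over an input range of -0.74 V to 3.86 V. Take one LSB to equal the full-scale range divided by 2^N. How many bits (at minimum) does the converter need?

14 bits

Span: 3.86 V − (-0.74 V) = 4.6 V.
4.6 V / 376 µV = 12230. Since 2^13 = 8192 and 2^14 = 16384, N = 14.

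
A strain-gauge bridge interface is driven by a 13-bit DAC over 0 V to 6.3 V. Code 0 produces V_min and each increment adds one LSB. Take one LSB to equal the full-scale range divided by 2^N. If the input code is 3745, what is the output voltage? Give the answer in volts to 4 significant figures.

2.880 V

V_FS = 6.3 V. LSB = 6.3 V / 2^13.
V_out = 0 + 3745 × (6.3/8192) V
      = 0 + 2.88007 = 2.88007 V.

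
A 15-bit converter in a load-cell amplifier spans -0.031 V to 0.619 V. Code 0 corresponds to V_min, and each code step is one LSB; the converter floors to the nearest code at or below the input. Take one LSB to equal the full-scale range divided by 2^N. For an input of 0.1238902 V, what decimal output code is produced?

Full-scale range = 0.619 V − (-0.031 V) = 0.65 V. LSB = 0.65 V / 2^15 ≈ 19.84 µV.
code = ⌊(V_in − V_min)/LSB⌋ = ⌊(V_in − V_min) × 2^15 / range⌋
     = ⌊(0.1238902 − (-0.031)) × 32768 / 0.65⌋ = ⌊0.1548902 × 32768/0.65⌋
     = ⌊7808.372⌋ = 7808.

7808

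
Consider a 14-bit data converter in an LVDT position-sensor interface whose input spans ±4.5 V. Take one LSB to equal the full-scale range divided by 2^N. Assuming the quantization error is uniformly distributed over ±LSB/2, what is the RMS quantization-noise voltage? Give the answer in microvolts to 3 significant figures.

159 µV

Full-scale range = 4.5 V − (-4.5 V) = 9 V.
LSB = 9 V / 2^14 = 0.54932 mV.
RMS of a uniform error over width LSB is LSB/√12 = 159 µV.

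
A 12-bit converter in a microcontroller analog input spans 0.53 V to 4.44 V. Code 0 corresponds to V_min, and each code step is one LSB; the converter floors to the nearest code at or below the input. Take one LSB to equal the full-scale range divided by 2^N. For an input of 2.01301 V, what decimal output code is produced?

1553

The full-scale span is 4.44 − (0.53) = 3.91 V. LSB = 3.91 V / 2^12 ≈ 0.9546 mV.
(V_in − V_min) × 2^12/range = (2.01301 − (0.53)) × 4096/3.91 = 1553.557.
Floor → code = 1553.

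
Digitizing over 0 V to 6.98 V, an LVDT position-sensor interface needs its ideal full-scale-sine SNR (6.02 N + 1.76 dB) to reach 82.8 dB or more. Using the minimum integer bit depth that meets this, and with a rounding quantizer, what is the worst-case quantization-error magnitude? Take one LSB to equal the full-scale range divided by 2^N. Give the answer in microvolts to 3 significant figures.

213 µV

Full-scale range = 6.98 V.
Required N = ⌈(82.8 − 1.76)/6.02⌉ = ⌈13.462⌉ = 14.
LSB = 6.98 V ÷ 2^14 = 6.98/16384 V = 426.03 µV.
|e|_max = LSB/2 = 213 µV.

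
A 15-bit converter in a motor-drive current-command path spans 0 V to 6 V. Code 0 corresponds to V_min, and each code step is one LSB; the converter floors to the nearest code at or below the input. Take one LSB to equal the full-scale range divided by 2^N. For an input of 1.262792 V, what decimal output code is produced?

Span = 6 V. LSB = 6 V / 2^15 ≈ 183.1 µV.
(V_in − V_min) × 2^15/range = (1.262792 − (0)) × 32768/6 = 6896.528.
Floor → code = 6896.

6896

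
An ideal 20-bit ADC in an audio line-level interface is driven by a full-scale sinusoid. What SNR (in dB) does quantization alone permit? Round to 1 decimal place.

6.02(20) + 1.76 = 120.40 + 1.76 = 122.16 dB.

122.2 dB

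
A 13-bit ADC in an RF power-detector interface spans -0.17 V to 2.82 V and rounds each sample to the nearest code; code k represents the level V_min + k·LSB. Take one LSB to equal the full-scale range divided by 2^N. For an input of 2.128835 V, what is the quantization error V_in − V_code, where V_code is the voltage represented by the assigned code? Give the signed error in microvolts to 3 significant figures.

The full-scale span is 2.82 − (-0.17) = 2.99 V. LSB = 2.99 V / 2^13 ≈ 365.0 µV.
(2.128835 − (-0.17)) / LSB = 2.298835 × 8192/2.99 = 6298.3466. Nearest integer: k = 6298.
Reconstructed level: -0.17 + 6298 × 2.99/8192 V = 2.128708496 V.
e = 2.128835 − (2.128708496) = +127 µV.

+127 µV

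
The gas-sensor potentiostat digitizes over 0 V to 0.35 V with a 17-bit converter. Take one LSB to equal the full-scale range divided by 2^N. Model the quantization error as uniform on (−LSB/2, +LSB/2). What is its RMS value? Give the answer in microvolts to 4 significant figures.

Span = 0.35 V.
LSB = 0.35 V ÷ 2^17 = 0.35/131072 V = 2.67029 µV.
For a uniform distribution on [−LSB/2, +LSB/2], V_rms = LSB/√12 = 2.67029 µV/3.4641 = 0.7708 µV.

0.7708 µV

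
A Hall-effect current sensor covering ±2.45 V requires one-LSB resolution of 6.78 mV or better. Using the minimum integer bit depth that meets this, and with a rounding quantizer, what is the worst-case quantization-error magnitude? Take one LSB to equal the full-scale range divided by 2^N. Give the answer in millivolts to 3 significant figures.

2.39 mV

The full-scale span is 2.45 − (-2.45) = 4.9 V.
4.9 V / 6.78 mV = 722.7. Since 2^9 = 512 and 2^10 = 1024, N = 10.
Step size = 4.9/1024 V = 4.7852 mV.
Half an LSB is 2.39 mV.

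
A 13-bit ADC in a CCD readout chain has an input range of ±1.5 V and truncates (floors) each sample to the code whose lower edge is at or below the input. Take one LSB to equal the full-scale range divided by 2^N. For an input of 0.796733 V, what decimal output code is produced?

6271

The full-scale span is 1.5 − (-1.5) = 3 V. LSB = 3 V / 2^13 ≈ 366.2 µV.
(V_in − V_min) × 2^13/range = (0.796733 − (-1.5)) × 8192/3 = 6271.612.
Floor → code = 6271.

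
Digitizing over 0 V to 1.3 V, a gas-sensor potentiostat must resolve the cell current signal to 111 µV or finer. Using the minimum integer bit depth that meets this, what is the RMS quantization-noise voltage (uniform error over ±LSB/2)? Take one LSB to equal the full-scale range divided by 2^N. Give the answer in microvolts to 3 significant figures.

22.9 µV

V_FS = 1.3 V.
Levels needed ≥ 1.3/111 µV = 11710. 2^14 = 16384 suffices, so N_min = 14.
One LSB is 1.3 V / 16384 = 79.346 µV.
V_rms = LSB/√12 = 22.9 µV.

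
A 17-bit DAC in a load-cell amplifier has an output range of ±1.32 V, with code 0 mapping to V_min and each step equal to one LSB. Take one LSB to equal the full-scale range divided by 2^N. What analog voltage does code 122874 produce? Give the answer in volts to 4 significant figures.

Span: 1.32 V − (-1.32 V) = 2.64 V. LSB = 2.64 V / 2^17.
V_out = -1.32 + 122874 × (2.64/131072) V
      = -1.32 + 2.47488 = 1.15488 V.

1.155 V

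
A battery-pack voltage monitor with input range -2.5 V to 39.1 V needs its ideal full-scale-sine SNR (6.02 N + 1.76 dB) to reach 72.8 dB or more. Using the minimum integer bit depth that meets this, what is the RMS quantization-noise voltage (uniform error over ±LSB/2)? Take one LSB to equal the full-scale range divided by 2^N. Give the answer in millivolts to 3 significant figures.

Range = 39.1 − (-2.5) = 41.6 V.
6.02 N + 1.76 ≥ 72.8 gives N ≥ 11.801, so the minimum integer is 12.
LSB = 41.6 V / 2^12 = 10.156 mV.
V_rms = LSB/√12 = 2.93 mV.

2.93 mV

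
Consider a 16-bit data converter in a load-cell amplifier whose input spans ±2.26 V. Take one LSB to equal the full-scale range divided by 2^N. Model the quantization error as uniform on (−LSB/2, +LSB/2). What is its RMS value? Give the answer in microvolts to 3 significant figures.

19.9 µV

Span: 2.26 V − (-2.26 V) = 4.52 V.
LSB = 4.52 V ÷ 2^16 = 4.52/65536 V = 68.970 µV.
σ_q = LSB/√12 = 68.970 µV/3.4641 = 19.9 µV.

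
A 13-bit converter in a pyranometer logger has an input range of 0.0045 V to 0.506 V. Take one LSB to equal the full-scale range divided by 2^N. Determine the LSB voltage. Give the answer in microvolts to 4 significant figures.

61.22 µV

Range = 0.506 − (0.0045) = 0.5015 V.
Number of codes = 2^13 = 8192.
One LSB is 0.5015 V / 8192 = 61.22 µV.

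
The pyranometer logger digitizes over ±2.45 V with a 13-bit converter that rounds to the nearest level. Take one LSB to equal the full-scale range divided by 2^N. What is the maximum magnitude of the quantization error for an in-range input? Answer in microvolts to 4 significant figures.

Span: 2.45 V − (-2.45 V) = 4.9 V.
LSB = 4.9 V ÷ 2^13 = 4.9/8192 V = 0.598145 mV.
|e|_max = LSB/2 = 299.1 µV.

299.1 µV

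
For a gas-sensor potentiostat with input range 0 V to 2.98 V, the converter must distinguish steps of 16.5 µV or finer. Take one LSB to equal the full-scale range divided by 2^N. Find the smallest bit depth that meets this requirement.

18 bits

V_FS = 2.98 V.
Required number of levels: 2.98/16.5 µV = 180610; smallest N with 2^N ≥ that is 18.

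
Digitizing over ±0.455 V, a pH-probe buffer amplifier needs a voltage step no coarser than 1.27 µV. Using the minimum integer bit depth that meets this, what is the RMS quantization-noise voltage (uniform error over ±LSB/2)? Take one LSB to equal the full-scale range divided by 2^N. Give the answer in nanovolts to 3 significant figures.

Span: 0.455 V − (-0.455 V) = 0.91 V.
Required number of levels: 0.91/1.27 µV = 716540; smallest N with 2^N ≥ that is 20.
LSB = 0.91 V ÷ 2^20 = 0.91/1048576 V = 0.86784 µV.
σ_q = LSB/√12 = 0.86784 µV/3.4641 = 251 nV.

251 nV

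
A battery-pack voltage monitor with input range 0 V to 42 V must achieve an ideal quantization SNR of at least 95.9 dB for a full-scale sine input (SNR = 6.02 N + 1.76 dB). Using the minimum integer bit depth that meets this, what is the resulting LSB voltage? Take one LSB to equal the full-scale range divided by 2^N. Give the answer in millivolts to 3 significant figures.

0.641 mV

V_FS = 42 V.
Required N = ⌈(95.9 − 1.76)/6.02⌉ = ⌈15.638⌉ = 16.
Step size = 42/65536 V = 0.641 mV.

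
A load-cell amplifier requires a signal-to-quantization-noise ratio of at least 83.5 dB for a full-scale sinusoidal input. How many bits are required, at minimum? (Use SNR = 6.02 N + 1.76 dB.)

14 bits

Required N = ⌈(83.5 − 1.76)/6.02⌉ = ⌈13.578⌉ = 14.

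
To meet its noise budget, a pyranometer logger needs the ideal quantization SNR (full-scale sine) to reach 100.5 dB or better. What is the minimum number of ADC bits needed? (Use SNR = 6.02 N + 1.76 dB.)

Solving 6.02 N ≥ 100.5 − 1.76: N ≥ 16.402. Round up → N = 17.

17 bits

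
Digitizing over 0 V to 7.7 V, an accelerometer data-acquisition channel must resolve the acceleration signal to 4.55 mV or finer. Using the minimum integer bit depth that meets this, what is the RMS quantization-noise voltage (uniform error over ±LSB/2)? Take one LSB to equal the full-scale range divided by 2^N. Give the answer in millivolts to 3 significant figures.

Span = 7.7 V.
Need 2^N ≥ 7.7 V / 4.55 mV = 1692 → N_min = 11.
Step size = 7.7/2048 V = 3.7598 mV.
V_rms = LSB/√12 = 1.09 mV.

1.09 mV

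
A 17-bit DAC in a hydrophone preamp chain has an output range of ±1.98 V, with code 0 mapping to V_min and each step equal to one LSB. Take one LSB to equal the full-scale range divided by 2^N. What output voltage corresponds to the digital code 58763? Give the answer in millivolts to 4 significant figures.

-204.6 mV

Span: 1.98 V − (-1.98 V) = 3.96 V. LSB = 3.96 V / 2^17.
V_out = -1.98 + 58763 × (3.96/131072) V
      = -1.98 V + 1.77537 V = -0.204629 V.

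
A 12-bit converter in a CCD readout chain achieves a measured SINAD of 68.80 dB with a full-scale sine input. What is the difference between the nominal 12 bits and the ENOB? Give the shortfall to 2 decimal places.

N_eff = (68.80 − 1.76)/6.02 = 11.1362 bits.
Shortfall = 12 − 11.1362 = 0.8638 bits.

0.86 bits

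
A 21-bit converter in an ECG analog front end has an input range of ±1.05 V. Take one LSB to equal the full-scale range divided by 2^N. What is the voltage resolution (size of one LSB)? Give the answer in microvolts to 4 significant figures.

Span: 1.05 V − (-1.05 V) = 2.1 V.
There are 2^21 = 2097152 steps.
One LSB is 2.1 V / 2097152 = 1.001 µV.

1.001 µV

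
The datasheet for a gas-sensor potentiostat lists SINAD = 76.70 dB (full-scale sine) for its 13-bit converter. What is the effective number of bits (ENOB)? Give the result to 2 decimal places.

(76.70 − 1.76) / 6.02 = 74.94/6.02 = 12.4485 effective bits.

12.45 bits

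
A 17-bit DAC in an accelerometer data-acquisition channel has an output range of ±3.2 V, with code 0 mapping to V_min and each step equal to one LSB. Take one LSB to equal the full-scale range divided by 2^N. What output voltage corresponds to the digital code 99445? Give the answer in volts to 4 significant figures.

Full-scale range = 3.2 V − (-3.2 V) = 6.4 V. LSB = 6.4 V / 2^17.
V_out = V_min + code × LSB = -3.2 V + 99445 × 6.4 V / 131072
      = -3.2 + 4.85571 = 1.65571 V.

1.656 V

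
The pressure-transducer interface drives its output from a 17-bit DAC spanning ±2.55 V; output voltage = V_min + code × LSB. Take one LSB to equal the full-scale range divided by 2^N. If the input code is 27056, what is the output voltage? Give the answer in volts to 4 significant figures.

The full-scale span is 2.55 − (-2.55) = 5.1 V. LSB = 5.1 V / 2^17.
Output = V_min + (27056/131072) × range = -2.55 + 0.206421 × 5.1 V
      = -2.55 + 1.05275 = -1.49725 V.

-1.497 V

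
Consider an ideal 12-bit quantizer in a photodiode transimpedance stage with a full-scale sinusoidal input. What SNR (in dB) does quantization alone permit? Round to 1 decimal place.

74.0 dB

6.02(12) + 1.76 = 72.24 + 1.76 = 74.00 dB.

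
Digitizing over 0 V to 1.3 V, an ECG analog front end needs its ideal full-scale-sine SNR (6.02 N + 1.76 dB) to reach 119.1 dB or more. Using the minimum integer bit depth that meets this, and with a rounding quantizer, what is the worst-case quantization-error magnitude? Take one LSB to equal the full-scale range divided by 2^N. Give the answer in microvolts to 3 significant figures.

Span = 1.3 V.
Required N = ⌈(119.1 − 1.76)/6.02⌉ = ⌈19.492⌉ = 20.
One LSB is 1.3 V / 1048576 = 1.2398 µV.
|e|_max = LSB/2 = 0.620 µV.

0.620 µV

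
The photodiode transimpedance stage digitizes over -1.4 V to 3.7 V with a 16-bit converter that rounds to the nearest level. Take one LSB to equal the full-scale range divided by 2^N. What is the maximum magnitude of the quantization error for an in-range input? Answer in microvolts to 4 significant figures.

Span: 3.7 V − (-1.4 V) = 5.1 V.
Step size = 5.1/65536 V = 77.8198 µV.
A rounding quantizer has |error| ≤ LSB/2 = 38.91 µV.

38.91 µV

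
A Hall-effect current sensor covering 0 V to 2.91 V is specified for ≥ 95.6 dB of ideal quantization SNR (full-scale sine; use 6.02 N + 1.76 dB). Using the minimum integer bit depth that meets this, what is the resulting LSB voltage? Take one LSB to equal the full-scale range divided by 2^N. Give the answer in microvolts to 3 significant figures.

Span = 2.91 V.
N ≥ (95.6 − 1.76)/6.02 = 15.588 → N_min = 16.
LSB = 2.91 V ÷ 2^16 = 2.91/65536 V = 44.4 µV.

44.4 µV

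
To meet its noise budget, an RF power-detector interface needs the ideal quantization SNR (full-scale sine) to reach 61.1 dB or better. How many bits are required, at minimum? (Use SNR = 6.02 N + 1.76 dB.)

10 bits

6.02 N + 1.76 ≥ 61.1 gives N ≥ 9.857, so the minimum integer is 10.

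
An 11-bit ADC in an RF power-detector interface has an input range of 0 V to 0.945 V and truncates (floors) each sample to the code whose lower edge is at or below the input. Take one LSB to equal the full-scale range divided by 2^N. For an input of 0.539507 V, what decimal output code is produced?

1169

V_FS = 0.945 V. LSB = 0.945 V / 2^11 ≈ 461.4 µV.
code = ⌊(V_in − V_min)/LSB⌋ = ⌊(V_in − V_min) × 2^11 / range⌋
     = ⌊(0.539507 − (0)) × 2048 / 0.945⌋ = ⌊0.539507 × 2048/0.945⌋
     = ⌊1169.217⌋ = 1169.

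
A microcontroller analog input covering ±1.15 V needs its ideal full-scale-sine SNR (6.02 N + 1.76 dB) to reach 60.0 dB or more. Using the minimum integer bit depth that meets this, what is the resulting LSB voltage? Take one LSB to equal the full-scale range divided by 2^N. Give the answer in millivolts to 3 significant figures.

Full-scale range = 1.15 V − (-1.15 V) = 2.3 V.
6.02 N + 1.76 ≥ 60.0 gives N ≥ 9.674, so the minimum integer is 10.
One LSB is 2.3 V / 1024 = 2.25 mV.

2.25 mV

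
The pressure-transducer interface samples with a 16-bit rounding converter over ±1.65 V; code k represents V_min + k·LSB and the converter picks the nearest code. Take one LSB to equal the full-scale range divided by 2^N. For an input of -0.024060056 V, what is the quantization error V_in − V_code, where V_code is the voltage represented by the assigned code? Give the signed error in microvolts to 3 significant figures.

The full-scale span is 1.65 − (-1.65) = 3.3 V. LSB = 3.3 V / 2^16 ≈ 50.35 µV.
(V_in − V_min)/LSB = (-0.024060056 − (-1.65)) × 65536/3.3 = 32290.1819 → nearest code k = 32290.
V_code = V_min + k × range/2^16 = -1.65 + 32290 × 3.3/65536 = -0.024069213867 V.
e = -0.024060056 − (-0.024069213867) = +9.16 µV.

+9.16 µV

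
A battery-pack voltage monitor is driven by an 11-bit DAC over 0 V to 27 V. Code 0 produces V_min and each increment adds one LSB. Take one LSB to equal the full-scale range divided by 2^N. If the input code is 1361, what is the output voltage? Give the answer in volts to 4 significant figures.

Full-scale range = 27 V. LSB = 27 V / 2^11.
Output = V_min + (1361/2048) × range = 0 + 0.664551 × 27 V
      = 0 V + 17.9429 V = 17.9429 V.

17.94 V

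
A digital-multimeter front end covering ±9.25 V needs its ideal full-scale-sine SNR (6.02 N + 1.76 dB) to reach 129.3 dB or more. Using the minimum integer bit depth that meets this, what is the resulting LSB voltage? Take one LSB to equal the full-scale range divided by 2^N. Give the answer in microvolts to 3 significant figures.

4.41 µV

Span: 9.25 V − (-9.25 V) = 18.5 V.
Required N = ⌈(129.3 − 1.76)/6.02⌉ = ⌈21.186⌉ = 22.
One LSB is 18.5 V / 4194304 = 4.41 µV.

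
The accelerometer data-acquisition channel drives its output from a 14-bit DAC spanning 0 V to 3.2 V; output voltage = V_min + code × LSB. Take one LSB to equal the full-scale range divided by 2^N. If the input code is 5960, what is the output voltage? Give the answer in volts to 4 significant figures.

Full-scale range = 3.2 V. LSB = 3.2 V / 2^14.
V_out = 0 + 5960 × (3.2/16384) V
      = 0 + 1.16406 = 1.16406 V.

1.164 V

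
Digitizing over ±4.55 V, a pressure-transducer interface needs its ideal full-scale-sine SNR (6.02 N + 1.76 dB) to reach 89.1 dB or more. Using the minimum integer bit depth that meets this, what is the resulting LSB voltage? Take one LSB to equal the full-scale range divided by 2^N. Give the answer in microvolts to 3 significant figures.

278 µV

Range = 4.55 − (-4.55) = 9.1 V.
N ≥ (89.1 − 1.76)/6.02 = 14.508 → N_min = 15.
Step size = 9.1/32768 V = 278 µV.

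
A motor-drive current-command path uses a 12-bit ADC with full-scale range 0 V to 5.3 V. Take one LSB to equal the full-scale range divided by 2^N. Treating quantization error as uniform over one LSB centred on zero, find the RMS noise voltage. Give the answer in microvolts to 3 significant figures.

Span = 5.3 V.
LSB = 5.3 V ÷ 2^12 = 5.3/4096 V = 1.2939 mV.
For a uniform distribution on [−LSB/2, +LSB/2], V_rms = LSB/√12 = 1.2939 mV/3.4641 = 374 µV.

374 µV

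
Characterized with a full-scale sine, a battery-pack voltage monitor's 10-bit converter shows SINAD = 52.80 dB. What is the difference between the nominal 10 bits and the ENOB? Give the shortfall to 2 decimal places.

ENOB = (SINAD − 1.76)/6.02 = (52.80 − 1.76)/6.02 = 8.4784 bits.
10 − 8.4784 = 1.52 bits below nominal.

1.52 bits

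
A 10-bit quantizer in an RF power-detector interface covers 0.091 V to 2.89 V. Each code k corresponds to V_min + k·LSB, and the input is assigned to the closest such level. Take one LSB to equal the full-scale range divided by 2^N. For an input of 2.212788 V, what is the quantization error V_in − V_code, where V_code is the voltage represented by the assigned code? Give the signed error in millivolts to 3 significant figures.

+0.671 mV

The full-scale span is 2.89 − (0.091) = 2.799 V. LSB = 2.799 V / 2^10 ≈ 2.733 mV.
(V_in − V_min)/LSB = (2.212788 − (0.091)) × 1024/2.799 = 776.2454 → nearest code k = 776.
Reconstructed level: 0.091 + 776 × 2.799/1024 V = 2.212117188 V.
e = 2.212788 − (2.212117188) = +0.671 mV.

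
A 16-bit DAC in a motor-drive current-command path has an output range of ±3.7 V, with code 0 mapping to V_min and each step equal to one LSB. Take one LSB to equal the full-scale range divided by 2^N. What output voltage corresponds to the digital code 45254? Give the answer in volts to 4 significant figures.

1.410 V

Full-scale range = 3.7 V − (-3.7 V) = 7.4 V. LSB = 7.4 V / 2^16.
Output = V_min + (45254/65536) × range = -3.7 + 0.690521 × 7.4 V
      = -3.7 V + 5.10986 V = 1.40986 V.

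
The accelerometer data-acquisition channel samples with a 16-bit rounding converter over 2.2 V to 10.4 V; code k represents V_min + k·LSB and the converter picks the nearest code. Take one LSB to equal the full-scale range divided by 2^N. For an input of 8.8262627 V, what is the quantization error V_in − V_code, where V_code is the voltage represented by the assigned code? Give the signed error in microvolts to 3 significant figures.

Full-scale range = 10.4 V − (2.2 V) = 8.2 V. LSB = 8.2 V / 2^16 ≈ 125.1 µV.
Position in LSBs: (8.8262627 − (2.2)) × 65536/8.2 = 52958.3844; rounding gives k = 52958.
Reconstructed level: 2.2 + 52958 × 8.2/65536 V = 8.8262145996 V.
V_in − V_code = 8.8262627 − (8.8262145996) = +48.1 µV.

+48.1 µV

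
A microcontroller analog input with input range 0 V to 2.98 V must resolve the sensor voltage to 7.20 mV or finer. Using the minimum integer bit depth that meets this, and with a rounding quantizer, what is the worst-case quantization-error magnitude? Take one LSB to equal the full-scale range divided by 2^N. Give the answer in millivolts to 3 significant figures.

2.91 mV

Range is 2.98 V.
Required number of levels: 2.98/7.20 mV = 413.89; smallest N with 2^N ≥ that is 9.
One LSB is 2.98 V / 512 = 5.8203 mV.
Max error for round-to-nearest is LSB/2 = 2.91 mV.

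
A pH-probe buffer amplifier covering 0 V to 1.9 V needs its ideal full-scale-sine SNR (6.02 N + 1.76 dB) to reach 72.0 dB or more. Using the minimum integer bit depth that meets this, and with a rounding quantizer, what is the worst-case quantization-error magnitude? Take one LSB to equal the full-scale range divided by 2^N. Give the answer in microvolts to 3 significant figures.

Full-scale range = 1.9 V.
Required N = ⌈(72.0 − 1.76)/6.02⌉ = ⌈11.668⌉ = 12.
One LSB is 1.9 V / 4096 = 463.87 µV.
Half an LSB is 232 µV.

232 µV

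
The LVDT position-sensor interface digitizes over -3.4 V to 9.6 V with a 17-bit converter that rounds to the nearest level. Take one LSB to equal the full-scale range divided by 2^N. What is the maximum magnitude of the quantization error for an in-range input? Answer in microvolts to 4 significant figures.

49.59 µV

Span: 9.6 V − (-3.4 V) = 13 V.
LSB = 13 V / 2^17 = 99.1821 µV.
Worst-case error for round-to-nearest is half an LSB: 49.59 µV.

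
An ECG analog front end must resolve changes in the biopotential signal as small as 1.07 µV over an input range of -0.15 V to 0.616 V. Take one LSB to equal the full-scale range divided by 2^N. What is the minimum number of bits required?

Full-scale range = 0.616 V − (-0.15 V) = 0.766 V.
Levels needed ≥ 0.766/1.07 µV = 715900. 2^20 = 1048576 suffices, so N_min = 20.

20 bits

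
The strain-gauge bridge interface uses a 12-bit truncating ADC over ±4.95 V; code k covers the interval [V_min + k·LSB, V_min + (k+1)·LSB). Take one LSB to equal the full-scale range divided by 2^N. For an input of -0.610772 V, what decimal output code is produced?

Full-scale range = 4.95 V − (-4.95 V) = 9.9 V. LSB = 9.9 V / 2^12 ≈ 2.417 mV.
code = ⌊(V_in − V_min)/LSB⌋ = ⌊(V_in − V_min) × 2^12 / range⌋
     = ⌊(-0.610772 − (-4.95)) × 4096 / 9.9⌋ = ⌊4.339228 × 4096/9.9⌋
     = ⌊1795.301⌋ = 1795.

1795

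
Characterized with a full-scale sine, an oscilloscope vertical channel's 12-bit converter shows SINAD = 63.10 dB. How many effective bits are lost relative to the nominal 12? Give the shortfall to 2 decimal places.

ENOB = (SINAD − 1.76)/6.02 = (63.10 − 1.76)/6.02 = 10.1894 bits.
12 − 10.1894 = 1.81 bits below nominal.

1.81 bits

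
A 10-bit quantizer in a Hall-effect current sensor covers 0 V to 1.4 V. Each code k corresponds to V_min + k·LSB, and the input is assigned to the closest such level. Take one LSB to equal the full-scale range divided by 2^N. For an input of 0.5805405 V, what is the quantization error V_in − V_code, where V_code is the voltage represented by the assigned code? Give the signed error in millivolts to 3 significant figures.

−0.514 mV

Range is 1.4 V. LSB = 1.4 V / 2^10 ≈ 1.367 mV.
(0.5805405 − (0)) / LSB = 0.5805405 × 1024/1.4 = 424.6239. Nearest integer: k = 425.
V_code = 0 + (425/1024) × 1.4 = 0.5810546875 V.
Error = V_in − V_code = 0.5805405 − (0.5810546875) = −0.514 mV.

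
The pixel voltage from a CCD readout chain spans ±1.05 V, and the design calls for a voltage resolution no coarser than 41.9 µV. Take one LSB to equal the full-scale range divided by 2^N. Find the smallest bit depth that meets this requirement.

16 bits

Range = 1.05 − (-1.05) = 2.1 V.
Levels needed ≥ 2.1/41.9 µV = 50120. 2^16 = 65536 suffices, so N_min = 16.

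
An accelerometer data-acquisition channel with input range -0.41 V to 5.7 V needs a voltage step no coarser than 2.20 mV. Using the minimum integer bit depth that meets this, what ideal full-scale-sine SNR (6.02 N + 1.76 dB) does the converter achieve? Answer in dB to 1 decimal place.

74.0 dB

Range = 5.7 − (-0.41) = 6.11 V.
Required number of levels: 6.11/2.20 mV = 2777.3; smallest N with 2^N ≥ that is 12.
SNR = 6.02 × 12 + 1.76 = 74.00 dB.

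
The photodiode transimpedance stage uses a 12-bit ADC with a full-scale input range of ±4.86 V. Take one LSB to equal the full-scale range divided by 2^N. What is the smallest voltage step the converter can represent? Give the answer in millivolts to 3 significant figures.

2.37 mV

Span: 4.86 V − (-4.86 V) = 9.72 V.
2^12 = 4096 levels.
Step size = 9.72/4096 V = 2.37 mV.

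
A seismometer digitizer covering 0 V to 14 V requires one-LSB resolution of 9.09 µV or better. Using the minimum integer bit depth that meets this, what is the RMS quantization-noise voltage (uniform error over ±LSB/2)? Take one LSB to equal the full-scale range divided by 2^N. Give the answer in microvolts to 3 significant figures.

1.93 µV

Full-scale range = 14 V.
Required number of levels: 14/9.09 µV = 1.5402e6; smallest N with 2^N ≥ that is 21.
LSB = 14 V / 2^21 = 6.6757 µV.
RMS noise = LSB/√12 = 1.93 µV.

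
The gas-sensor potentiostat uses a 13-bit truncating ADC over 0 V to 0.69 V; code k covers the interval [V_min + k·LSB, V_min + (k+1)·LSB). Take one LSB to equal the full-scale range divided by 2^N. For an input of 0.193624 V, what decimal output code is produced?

V_FS = 0.69 V. LSB = 0.69 V / 2^13 ≈ 84.23 µV.
V_in − V_min = 0.193624 − (0) = 0.193624 V.
Divide by LSB: 0.193624 × 8192/0.69 = 2298.7939.
Truncating gives code 2298.

2298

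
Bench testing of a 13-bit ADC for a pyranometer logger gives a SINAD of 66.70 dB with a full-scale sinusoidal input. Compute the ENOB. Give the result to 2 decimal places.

10.79 bits

Inverting SNR = 6.02 N + 1.76: N_eff = (66.70 − 1.76)/6.02 = 10.7874.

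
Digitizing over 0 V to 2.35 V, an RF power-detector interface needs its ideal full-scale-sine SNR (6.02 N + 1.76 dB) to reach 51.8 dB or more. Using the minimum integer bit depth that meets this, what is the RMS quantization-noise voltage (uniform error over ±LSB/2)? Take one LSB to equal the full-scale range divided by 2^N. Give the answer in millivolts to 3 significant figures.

Range is 2.35 V.
N ≥ (51.8 − 1.76)/6.02 = 8.312 → N_min = 9.
LSB = 2.35 V ÷ 2^9 = 2.35/512 V = 4.5898 mV.
V_rms = LSB/√12 = 1.32 mV.

1.32 mV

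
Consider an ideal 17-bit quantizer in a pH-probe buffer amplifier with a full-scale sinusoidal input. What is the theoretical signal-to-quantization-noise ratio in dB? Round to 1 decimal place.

For an ideal N-bit converter with full-scale sine input, SNR = 6.02 N + 1.76 dB. SNR = 6.02 × 17 + 1.76 = 102.34 + 1.76 = 104.10 dB.

104.1 dB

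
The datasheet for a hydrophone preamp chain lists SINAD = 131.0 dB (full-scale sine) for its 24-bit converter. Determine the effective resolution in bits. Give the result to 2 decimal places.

ENOB = (131.0 − 1.76)/6.02 = 21.4684 bits.

21.47 bits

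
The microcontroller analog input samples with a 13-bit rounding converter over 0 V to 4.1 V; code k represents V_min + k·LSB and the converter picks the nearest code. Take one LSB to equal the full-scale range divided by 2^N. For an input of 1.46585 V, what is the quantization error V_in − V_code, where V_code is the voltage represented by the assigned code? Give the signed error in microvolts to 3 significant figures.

−80.2 µV

Range is 4.1 V. LSB = 4.1 V / 2^13 ≈ 0.5005 mV.
(V_in − V_min)/LSB = (1.46585 − (0)) × 8192/4.1 = 2928.8398 → nearest code k = 2929.
Reconstructed level: 0 + 2929 × 4.1/8192 V = 1.465930176 V.
V_in − V_code = 1.46585 − (1.465930176) = −80.2 µV.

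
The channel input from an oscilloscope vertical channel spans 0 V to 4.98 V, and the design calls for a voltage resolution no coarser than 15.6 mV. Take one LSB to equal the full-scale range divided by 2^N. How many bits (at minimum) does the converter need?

Range is 4.98 V.
Need 2^N ≥ 4.98 V / 15.6 mV = 319.2 → N_min = 9.

9 bits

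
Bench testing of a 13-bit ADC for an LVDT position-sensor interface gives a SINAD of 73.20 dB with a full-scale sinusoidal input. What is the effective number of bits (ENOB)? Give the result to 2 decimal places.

11.87 bits

ENOB = (SINAD − 1.76) / 6.02 = (73.20 − 1.76) / 6.02 = 71.44 / 6.02 = 11.8671.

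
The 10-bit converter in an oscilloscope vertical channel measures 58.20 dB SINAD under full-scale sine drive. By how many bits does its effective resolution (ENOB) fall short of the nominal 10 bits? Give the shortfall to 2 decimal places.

0.62 bits

ENOB = (SINAD − 1.76)/6.02 = (58.20 − 1.76)/6.02 = 9.3754 bits.
Lost resolution: 10 − 9.3754 = 0.6246 bits.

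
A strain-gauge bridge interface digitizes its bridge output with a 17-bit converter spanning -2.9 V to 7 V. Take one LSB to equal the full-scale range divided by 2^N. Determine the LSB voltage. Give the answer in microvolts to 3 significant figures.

Full-scale range = 7 V − (-2.9 V) = 9.9 V.
Number of codes = 2^17 = 131072.
Step size = 9.9/131072 V = 75.5 µV.

75.5 µV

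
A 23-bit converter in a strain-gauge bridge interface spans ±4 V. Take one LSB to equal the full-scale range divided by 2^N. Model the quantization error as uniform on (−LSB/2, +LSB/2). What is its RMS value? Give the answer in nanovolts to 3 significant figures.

The full-scale span is 4 − (-4) = 8 V.
Step size = 8/8388608 V = 0.95367 µV.
σ_q = LSB/√12 = 0.95367 µV/3.4641 = 275 nV.

275 nV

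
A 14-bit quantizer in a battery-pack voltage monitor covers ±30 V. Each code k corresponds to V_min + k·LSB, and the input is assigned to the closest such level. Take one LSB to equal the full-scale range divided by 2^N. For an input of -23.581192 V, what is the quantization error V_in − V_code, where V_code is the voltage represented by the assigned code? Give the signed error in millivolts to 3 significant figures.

−0.870 mV

Full-scale range = 30 V − (-30 V) = 60 V. LSB = 60 V / 2^14 ≈ 3.662 mV.
Position in LSBs: (-23.581192 − (-30)) × 16384/60 = 1752.7625; rounding gives k = 1753.
V_code = V_min + k × range/2^14 = -30 + 1753 × 60/16384 = -23.580322266 V.
V_in − V_code = -23.581192 − (-23.580322266) = −0.870 mV.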